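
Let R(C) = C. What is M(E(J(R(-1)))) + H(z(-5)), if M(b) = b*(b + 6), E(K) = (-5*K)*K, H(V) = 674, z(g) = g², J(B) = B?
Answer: 669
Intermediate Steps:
E(K) = -5*K²
M(b) = b*(6 + b)
M(E(J(R(-1)))) + H(z(-5)) = (-5*(-1)²)*(6 - 5*(-1)²) + 674 = (-5*1)*(6 - 5*1) + 674 = -5*(6 - 5) + 674 = -5*1 + 674 = -5 + 674 = 669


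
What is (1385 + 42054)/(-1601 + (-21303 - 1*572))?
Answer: -43439/23476 ≈ -1.8504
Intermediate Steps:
(1385 + 42054)/(-1601 + (-21303 - 1*572)) = 43439/(-1601 + (-21303 - 572)) = 43439/(-1601 - 21875) = 43439/(-23476) = 43439*(-1/23476) = -43439/23476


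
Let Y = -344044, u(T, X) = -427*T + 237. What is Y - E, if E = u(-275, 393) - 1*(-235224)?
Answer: -696930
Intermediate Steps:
u(T, X) = 237 - 427*T
E = 352886 (E = (237 - 427*(-275)) - 1*(-235224) = (237 + 117425) + 235224 = 117662 + 235224 = 352886)
Y - E = -344044 - 1*352886 = -344044 - 352886 = -696930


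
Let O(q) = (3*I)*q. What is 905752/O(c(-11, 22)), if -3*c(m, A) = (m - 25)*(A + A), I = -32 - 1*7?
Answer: -113219/7722 ≈ -14.662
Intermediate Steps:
I = -39 (I = -32 - 7 = -39)
c(m, A) = -2*A*(-25 + m)/3 (c(m, A) = -(m - 25)*(A + A)/3 = -(-25 + m)*2*A/3 = -2*A*(-25 + m)/3)
O(q) = -117*q (O(q) = (3*(-39))*q = -117*q)
905752/O(c(-11, 22)) = 905752/((-78*22*(25 - 1*(-11)))) = 905752/((-78*22*(25 + 11))) = 905752/((-78*22*36)) = 905752/((-117*528)) = 905752/(-61776) = 905752*(-1/61776) = -113219/7722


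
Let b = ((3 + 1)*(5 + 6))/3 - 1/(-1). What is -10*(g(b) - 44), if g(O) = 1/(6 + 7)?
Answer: 5710/13 ≈ 439.23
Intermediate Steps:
b = 47/3 (b = (4*11)*(1/3) - 1*(-1) = 44*(1/3) + 1 = 44/3 + 1 = 47/3 ≈ 15.667)
g(O) = 1/13
-10*(g(b) - 44) = -10*(1/13 - 44) = -10*(-571/13) = 5710/13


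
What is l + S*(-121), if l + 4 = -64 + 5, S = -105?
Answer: 12642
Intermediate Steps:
l = -63 (l = -4 + (-64 + 5) = -4 - 59 = -63)
l + S*(-121) = -63 - 105*(-121) = -63 + 12705 = 12642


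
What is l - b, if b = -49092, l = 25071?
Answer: 74163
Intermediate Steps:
l - b = 25071 - 1*(-49092) = 25071 + 49092 = 74163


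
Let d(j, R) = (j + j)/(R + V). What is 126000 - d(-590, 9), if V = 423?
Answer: 13608295/108 ≈ 1.2600e+5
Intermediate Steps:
d(j, R) = 2*j/(423 + R) (d(j, R) = (j + j)/(R + 423) = (2*j)/(423 + R) = 2*j/(423 + R))
126000 - d(-590, 9) = 126000 - 2*(-590)/(423 + 9) = 126000 - 2*(-590)/432 = 126000 - 1*(-295/108) = 126000 + 295/108 = 13608295/108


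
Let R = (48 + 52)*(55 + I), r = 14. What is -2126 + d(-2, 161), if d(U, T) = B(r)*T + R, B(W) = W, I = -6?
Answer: 5028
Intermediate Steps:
R = 4900 (R = (48 + 52)*(55 - 6) = 100*49 = 4900)
d(U, T) = 4900 + 14*T (d(U, T) = 14*T + 4900 = 4900 + 14*T)
-2126 + d(-2, 161) = -2126 + (4900 + 14*161) = -2126 + (4900 + 2254) = -2126 + 7154 = 5028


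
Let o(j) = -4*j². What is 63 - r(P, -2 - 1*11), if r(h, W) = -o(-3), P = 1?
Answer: 27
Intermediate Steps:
r(h, W) = 36 (r(h, W) = -(-4)*(-3)² = -(-4)*9 = -1*(-36) = 36)
63 - r(P, -2 - 1*11) = 63 - 1*36 = 63 - 36 = 27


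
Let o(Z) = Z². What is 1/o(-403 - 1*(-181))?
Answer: 1/49284 ≈ 2.0291e-5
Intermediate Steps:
1/o(-403 - 1*(-181)) = 1/((-403 - 1*(-181))²) = 1/((-403 + 181)²) = 1/((-222)²) = 1/49284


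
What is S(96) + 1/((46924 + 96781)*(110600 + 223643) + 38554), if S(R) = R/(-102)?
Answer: -768518861887/816551290773 ≈ -0.94118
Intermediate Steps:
S(R) = -R/102 (S(R) = R*(-1/102) = -R/102)
S(96) + 1/((46924 + 96781)*(110600 + 223643) + 38554) = -1/102*96 + 1/((46924 + 96781)*(110600 + 223643) + 38554) = -16/17 + 1/(143705*334243 + 38554) = -16/17 + 1/(48032390315 + 38554) = -16/17 + 1/48032428869 = -768518861887/816551290773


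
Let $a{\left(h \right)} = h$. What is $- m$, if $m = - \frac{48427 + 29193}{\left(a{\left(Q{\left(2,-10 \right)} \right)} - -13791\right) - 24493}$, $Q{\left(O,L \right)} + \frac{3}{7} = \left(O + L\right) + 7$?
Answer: $- \frac{135835}{18731} \approx -7.2519$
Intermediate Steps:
$Q{\left(O,L \right)} = \frac{46}{7} + L + O$ ($Q{\left(O,L \right)} = - \frac{3}{7} + \left(\left(O + L\right) + 7\right) = - \frac{3}{7} + \left(\left(L + O\right) + 7\right) = - \frac{3}{7} + \left(7 + L + O\right) = \frac{46}{7} + L + O$)
$m = \frac{135835}{18731}$ ($m = - \frac{48427 + 29193}{\left(\left(\frac{46}{7} - 10 + 2\right) - -13791\right) - 24493} = - \frac{77620}{\left(- \frac{10}{7} + 13791\right) - 24493} = - \frac{77620}{\frac{96527}{7} - 24493} = - \frac{77620}{- \frac{74924}{7}} = - \frac{77620 \left(-7\right)}{74924} = \left(-1\right) \left(- \frac{135835}{18731}\right) = \frac{135835}{18731} \approx 7.2519$)
$- m = \left(-1\right) \frac{135835}{18731} = - \frac{135835}{18731}$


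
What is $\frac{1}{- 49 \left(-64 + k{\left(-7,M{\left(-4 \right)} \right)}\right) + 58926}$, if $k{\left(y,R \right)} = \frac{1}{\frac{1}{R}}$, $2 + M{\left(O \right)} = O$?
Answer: $\frac{1}{62356} \approx 1.6037 \cdot 10^{-5}$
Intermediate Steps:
$M{\left(O \right)} = -2 + O$
$k{\left(y,R \right)} = R$
$\frac{1}{- 49 \left(-64 + k{\left(-7,M{\left(-4 \right)} \right)}\right) + 58926} = \frac{1}{- 49 \left(-64 - 6\right) + 58926} = \frac{1}{\left(-49\right) \left(-70\right) + 58926} = \frac{1}{3430 + 58926} = \frac{1}{62356}$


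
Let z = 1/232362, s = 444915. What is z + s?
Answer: 103381339231/232362 ≈ 4.4492e+5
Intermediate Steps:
z = 1/232362 ≈ 4.3036e-6
z + s = 1/232362 + 444915 = 103381339231/232362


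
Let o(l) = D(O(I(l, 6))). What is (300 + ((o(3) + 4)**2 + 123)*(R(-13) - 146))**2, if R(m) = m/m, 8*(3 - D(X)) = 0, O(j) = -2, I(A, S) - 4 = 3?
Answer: 607129600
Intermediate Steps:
I(A, S) = 7 (I(A, S) = 4 + 3 = 7)
D(X) = 3 (D(X) = 3 - 1/8*0 = 3 + 0 = 3)
o(l) = 3
R(m) = 1
(300 + ((o(3) + 4)**2 + 123)*(R(-13) - 146))**2 = (300 + ((3 + 4)**2 + 123)*(1 - 146))**2 = (300 + (7**2 + 123)*(-145))**2 = (300 + (49 + 123)*(-145))**2 = (300 + 172*(-145))**2 = (300 - 24940)**2 = (-24640)**2 = 607129600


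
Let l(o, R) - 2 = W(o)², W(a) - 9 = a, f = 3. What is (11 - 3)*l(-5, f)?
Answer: 144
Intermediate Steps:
W(a) = 9 + a
l(o, R) = 2 + (9 + o)²
(11 - 3)*l(-5, f) = (11 - 3)*(2 + (9 - 5)²) = 8*(2 + 4²) = 8*(2 + 16) = 8*18 = 144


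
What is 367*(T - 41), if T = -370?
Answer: -150837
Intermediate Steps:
367*(T - 41) = 367*(-370 - 41) = 367*(-411) = -150837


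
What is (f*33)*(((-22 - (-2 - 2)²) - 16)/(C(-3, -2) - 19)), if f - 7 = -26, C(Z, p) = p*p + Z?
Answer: -1881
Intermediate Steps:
C(Z, p) = Z + p² (C(Z, p) = p² + Z = Z + p²)
f = -19 (f = 7 - 26 = -19)
(f*33)*(((-22 - (-2 - 2)²) - 16)/(C(-3, -2) - 19)) = (-19*33)*(((-22 - (-2 - 2)²) - 16)/((-3 + (-2)²) - 19)) = -627*((-22 - 1*(-4)²) - 16)/((-3 + 4) - 19) = -627*((-22 - 1*16) - 16)/(1 - 19) = -627*((-22 - 16) - 16)/(-18) = -627*(-38 - 16)*(-1)/18 = -(-33858)*(-1)/18 = -627*3 = -1881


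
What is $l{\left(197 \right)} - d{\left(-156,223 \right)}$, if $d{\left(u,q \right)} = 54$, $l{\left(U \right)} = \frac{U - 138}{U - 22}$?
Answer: $- \frac{9391}{175} \approx -53.663$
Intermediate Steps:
$l{\left(U \right)} = \frac{-138 + U}{-22 + U}$
$l{\left(197 \right)} - d{\left(-156,223 \right)} = \frac{-138 + 197}{-22 + 197} - 54 = \frac{1}{175} \cdot 59 - 54 = \frac{59}{175} - 54 = - \frac{9391}{175}$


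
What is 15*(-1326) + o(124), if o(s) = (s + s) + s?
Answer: -19518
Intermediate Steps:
o(s) = 3*s (o(s) = 2*s + s = 3*s)
15*(-1326) + o(124) = 15*(-1326) + 3*124 = -19890 + 372 = -19518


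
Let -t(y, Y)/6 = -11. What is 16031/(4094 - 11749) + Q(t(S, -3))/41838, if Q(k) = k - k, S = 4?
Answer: -16031/7655 ≈ -2.0942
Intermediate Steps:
t(y, Y) = 66 (t(y, Y) = -6*(-11) = 66)
Q(k) = 0
16031/(4094 - 11749) + Q(t(S, -3))/41838 = 16031/(4094 - 11749) + 0/41838 = 16031/(-7655) + 0*(1/41838) = 16031*(-1/7655) + 0 = -16031/7655 + 0 = -16031/7655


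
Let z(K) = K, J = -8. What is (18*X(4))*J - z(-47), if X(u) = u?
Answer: -529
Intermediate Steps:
(18*X(4))*J - z(-47) = (18*4)*(-8) - 1*(-47) = 72*(-8) + 47 = -576 + 47 = -529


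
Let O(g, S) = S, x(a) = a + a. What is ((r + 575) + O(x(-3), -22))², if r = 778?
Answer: 1771561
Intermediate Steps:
x(a) = 2*a
((r + 575) + O(x(-3), -22))² = ((778 + 575) - 22)² = (1353 - 22)² = 1331² = 1771561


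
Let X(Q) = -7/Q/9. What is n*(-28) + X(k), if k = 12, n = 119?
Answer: -359863/108 ≈ -3332.1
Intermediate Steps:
X(Q) = -7/(9*Q) (X(Q) = -7/Q*(⅑) = -7/(9*Q))
n*(-28) + X(k) = 119*(-28) - 7/9/12 = -3332 - 7/9*1/12 = -3332 - 7/108 = -359863/108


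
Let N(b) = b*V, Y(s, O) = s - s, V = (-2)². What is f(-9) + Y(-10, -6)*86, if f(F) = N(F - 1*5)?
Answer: -56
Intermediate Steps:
V = 4
Y(s, O) = 0
N(b) = 4*b (N(b) = b*4 = 4*b)
f(F) = -20 + 4*F (f(F) = 4*(F - 1*5) = 4*(F - 5) = 4*(-5 + F) = -20 + 4*F)
f(-9) + Y(-10, -6)*86 = (-20 + 4*(-9)) + 0*86 = (-20 - 36) + 0 = -56 + 0 = -56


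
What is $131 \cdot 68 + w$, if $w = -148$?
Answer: $8760$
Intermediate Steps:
$131 \cdot 68 + w = 131 \cdot 68 - 148 = 8908 - 148 = 8760$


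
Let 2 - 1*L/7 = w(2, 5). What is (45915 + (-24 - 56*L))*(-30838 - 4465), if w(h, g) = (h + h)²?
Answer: -1813832837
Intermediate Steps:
w(h, g) = 4*h² (w(h, g) = (2*h)² = 4*h²)
L = -98 (L = 14 - 28*2² = 14 - 28*4 = 14 - 7*16 = 14 - 112 = -98)
(45915 + (-24 - 56*L))*(-30838 - 4465) = (45915 + (-24 - 56*(-98)))*(-30838 - 4465) = (45915 + (-24 + 5488))*(-35303) = (45915 + 5464)*(-35303) = 51379*(-35303) = -1813832837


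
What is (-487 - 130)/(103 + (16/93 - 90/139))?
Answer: -7975959/1325335 ≈ -6.0181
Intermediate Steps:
(-487 - 130)/(103 + (16/93 - 90/139)) = -617/(103 + (16*(1/93) - 90*1/139)) = -617/(103 + (16/93 - 90/139)) = -617/(103 - 6146/12927) = -617/1325335/12927 = -617*12927/1325335 = -7975959/1325335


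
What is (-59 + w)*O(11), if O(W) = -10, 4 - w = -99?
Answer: -440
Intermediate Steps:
w = 103 (w = 4 - 1*(-99) = 4 + 99 = 103)
(-59 + w)*O(11) = (-59 + 103)*(-10) = 44*(-10) = -440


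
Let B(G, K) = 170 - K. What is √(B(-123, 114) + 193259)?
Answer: 41*√115 ≈ 439.68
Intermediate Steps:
√(B(-123, 114) + 193259) = √((170 - 1*114) + 193259) = √((170 - 114) + 193259) = √(56 + 193259) = √193315 = 41*√115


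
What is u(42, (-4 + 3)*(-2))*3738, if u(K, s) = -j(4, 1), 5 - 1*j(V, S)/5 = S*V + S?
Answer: 0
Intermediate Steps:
j(V, S) = 25 - 5*S - 5*S*V (j(V, S) = 25 - 5*(S*V + S) = 25 - 5*(S + S*V) = 25 + (-5*S - 5*S*V) = 25 - 5*S - 5*S*V)
u(K, s) = 0 (u(K, s) = -(25 - 5*1 - 5*1*4) = -(25 - 5 - 20) = -1*0 = 0)
u(42, (-4 + 3)*(-2))*3738 = 0*3738 = 0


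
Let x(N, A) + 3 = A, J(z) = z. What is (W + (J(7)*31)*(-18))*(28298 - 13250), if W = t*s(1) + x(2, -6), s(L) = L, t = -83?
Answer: -60161904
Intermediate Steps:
x(N, A) = -3 + A
W = -92 (W = -83*1 + (-3 - 6) = -83 - 9 = -92)
(W + (J(7)*31)*(-18))*(28298 - 13250) = (-92 + (7*31)*(-18))*(28298 - 13250) = (-92 + 217*(-18))*15048 = (-92 - 3906)*15048 = -3998*15048 = -60161904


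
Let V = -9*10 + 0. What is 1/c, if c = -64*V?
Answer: 1/5760 ≈ 0.00017361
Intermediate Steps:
V = -90 (V = -90 + 0 = -90)
c = 5760 (c = -64*(-90) = 5760)
1/c = 1/5760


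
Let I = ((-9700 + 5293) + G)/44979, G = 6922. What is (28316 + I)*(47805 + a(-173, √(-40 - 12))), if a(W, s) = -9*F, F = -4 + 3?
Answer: 20299081135502/14993 ≈ 1.3539e+9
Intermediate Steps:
F = -1
a(W, s) = 9 (a(W, s) = -9*(-1) = 9)
I = 2515/44979 (I = ((-9700 + 5293) + 6922)/44979 = (-4407 + 6922)*(1/44979) = 2515*(1/44979) = 2515/44979 ≈ 0.055915)
(28316 + I)*(47805 + a(-173, √(-40 - 12))) = (28316 + 2515/44979)*(47805 + 9) = (1273627879/44979)*47814 = 20299081135502/14993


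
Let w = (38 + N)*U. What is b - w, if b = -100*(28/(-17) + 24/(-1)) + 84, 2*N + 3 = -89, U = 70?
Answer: 54548/17 ≈ 3208.7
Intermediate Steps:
N = -46 (N = -3/2 + (½)*(-89) = -3/2 - 89/2 = -46)
w = -560 (w = (38 - 46)*70 = -8*70 = -560)
b = 45028/17 (b = -100*(28*(-1/17) + 24*(-1)) + 84 = -100*(-28/17 - 24) + 84 = -100*(-436/17) + 84 = 43600/17 + 84 = 45028/17 ≈ 2648.7)
b - w = 45028/17 - 1*(-560) = 45028/17 + 560 = 54548/17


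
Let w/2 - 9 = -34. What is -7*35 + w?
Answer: -295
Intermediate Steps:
w = -50 (w = 18 + 2*(-34) = 18 - 68 = -50)
-7*35 + w = -7*35 - 50 = -245 - 50 = -295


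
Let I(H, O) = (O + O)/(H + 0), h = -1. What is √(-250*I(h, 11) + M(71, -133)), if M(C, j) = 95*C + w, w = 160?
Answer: √12405 ≈ 111.38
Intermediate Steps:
I(H, O) = 2*O/H (I(H, O) = (2*O)/H = 2*O/H)
M(C, j) = 160 + 95*C (M(C, j) = 95*C + 160 = 160 + 95*C)
√(-250*I(h, 11) + M(71, -133)) = √(-500*11/(-1) + (160 + 95*71)) = √(-500*11*(-1) + (160 + 6745)) = √(-250*(-22) + 6905) = √(5500 + 6905) = √12405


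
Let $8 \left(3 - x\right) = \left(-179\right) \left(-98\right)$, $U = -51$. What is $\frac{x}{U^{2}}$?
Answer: $- \frac{8759}{10404} \approx -0.84189$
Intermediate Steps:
$x = - \frac{8759}{4}$ ($x = 3 - \frac{\left(-179\right) \left(-98\right)}{8} = 3 - \frac{8771}{4} = - \frac{8759}{4} \approx -2189.8$)
$\frac{x}{U^{2}} = - \frac{8759}{4 \left(-51\right)^{2}} = - \frac{8759}{4 \cdot 2601} = \left(- \frac{8759}{4}\right) \frac{1}{2601} = - \frac{8759}{10404}$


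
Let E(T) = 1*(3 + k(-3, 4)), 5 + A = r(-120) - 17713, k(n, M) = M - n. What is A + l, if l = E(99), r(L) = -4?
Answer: -17712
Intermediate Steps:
A = -17722 (A = -5 + (-4 - 17713) = -5 - 17717 = -17722)
E(T) = 10 (E(T) = 1*(3 + (4 - 1*(-3))) = 1*(3 + (4 + 3)) = 1*(3 + 7) = 1*10 = 10)
l = 10
A + l = -17722 + 10 = -17712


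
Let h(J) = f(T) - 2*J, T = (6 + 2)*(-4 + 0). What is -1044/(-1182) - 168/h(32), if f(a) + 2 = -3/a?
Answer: 475346/138491 ≈ 3.4323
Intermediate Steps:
T = -32 (T = 8*(-4) = -32)
f(a) = -2 - 3/a
h(J) = -61/32 - 2*J (h(J) = (-2 - 3/(-32)) - 2*J = (-2 - 3*(-1/32)) - 2*J = (-2 + 3/32) - 2*J = -61/32 - 2*J)
-1044/(-1182) - 168/h(32) = -1044/(-1182) - 168/(-61/32 - 2*32) = -1044*(-1/1182) - 168/(-61/32 - 64) = 174/197 - 168/(-2109/32) = 174/197 - 168*(-32/2109) = 174/197 + 1792/703 = 475346/138491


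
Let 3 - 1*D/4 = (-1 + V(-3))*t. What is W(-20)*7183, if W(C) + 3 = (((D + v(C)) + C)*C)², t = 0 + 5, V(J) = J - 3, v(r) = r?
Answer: 36041399251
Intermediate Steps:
V(J) = -3 + J
t = 5
D = 152 (D = 12 - 4*(-1 + (-3 - 3))*5 = 12 - 4*(-1 - 6)*5 = 12 - (-28)*5 = 12 - 4*(-35) = 12 + 140 = 152)
W(C) = -3 + C²*(152 + 2*C)² (W(C) = -3 + (((152 + C) + C)*C)² = -3 + ((152 + 2*C)*C)² = -3 + (C*(152 + 2*C))² = -3 + C²*(152 + 2*C)²)
W(-20)*7183 = (-3 + 4*(-20)²*(76 - 20)²)*7183 = (-3 + 4*400*56²)*7183 = (-3 + 4*400*3136)*7183 = (-3 + 5017600)*7183 = 5017597*7183 = 36041399251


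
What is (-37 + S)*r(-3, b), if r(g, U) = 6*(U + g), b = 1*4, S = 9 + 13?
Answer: -90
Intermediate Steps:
S = 22
b = 4
r(g, U) = 6*U + 6*g
(-37 + S)*r(-3, b) = (-37 + 22)*(6*4 + 6*(-3)) = -15*(24 - 18) = -15*6 = -90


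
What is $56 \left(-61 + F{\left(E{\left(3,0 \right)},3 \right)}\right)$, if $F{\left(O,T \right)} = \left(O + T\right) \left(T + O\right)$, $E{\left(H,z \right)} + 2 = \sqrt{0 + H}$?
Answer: $-3192 + 112 \sqrt{3} \approx -2998.0$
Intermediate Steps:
$E{\left(H,z \right)} = -2 + \sqrt{H}$ ($E{\left(H,z \right)} = -2 + \sqrt{0 + H} = -2 + \sqrt{H}$)
$F{\left(O,T \right)} = \left(O + T\right)^{2}$ ($F{\left(O,T \right)} = \left(O + T\right) \left(O + T\right) = \left(O + T\right)^{2}$)
$56 \left(-61 + F{\left(E{\left(3,0 \right)},3 \right)}\right) = 56 \left(-61 + \left(\left(-2 + \sqrt{3}\right) + 3\right)^{2}\right) = 56 \left(-61 + \left(1 + \sqrt{3}\right)^{2}\right) = -3416 + 56 \left(1 + \sqrt{3}\right)^{2}$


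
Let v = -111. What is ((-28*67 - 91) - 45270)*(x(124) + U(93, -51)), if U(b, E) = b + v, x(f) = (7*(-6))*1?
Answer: 2834220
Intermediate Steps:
x(f) = -42 (x(f) = -42*1 = -42)
U(b, E) = -111 + b (U(b, E) = b - 111 = -111 + b)
((-28*67 - 91) - 45270)*(x(124) + U(93, -51)) = ((-28*67 - 91) - 45270)*(-42 + (-111 + 93)) = ((-1876 - 91) - 45270)*(-42 - 18) = (-1967 - 45270)*(-60) = -47237*(-60) = 2834220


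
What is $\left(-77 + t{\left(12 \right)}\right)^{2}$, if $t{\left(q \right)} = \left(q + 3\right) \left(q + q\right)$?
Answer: $80089$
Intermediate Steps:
$t{\left(q \right)} = 2 q \left(3 + q\right)$ ($t{\left(q \right)} = \left(3 + q\right) 2 q = 2 q \left(3 + q\right)$)
$\left(-77 + t{\left(12 \right)}\right)^{2} = \left(-77 + 2 \cdot 12 \left(3 + 12\right)\right)^{2} = \left(-77 + 2 \cdot 12 \cdot 15\right)^{2} = \left(-77 + 360\right)^{2} = 283^{2} = 80089$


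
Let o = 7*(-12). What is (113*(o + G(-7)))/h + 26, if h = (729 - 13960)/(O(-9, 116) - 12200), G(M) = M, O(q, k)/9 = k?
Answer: -114373142/13231 ≈ -8644.3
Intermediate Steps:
O(q, k) = 9*k
h = 13231/11156 (h = (729 - 13960)/(9*116 - 12200) = -13231/(1044 - 12200) = -13231/(-11156) = -13231*(-1/11156) = 13231/11156 ≈ 1.1860)
o = -84
(113*(o + G(-7)))/h + 26 = (113*(-84 - 7))/(13231/11156) + 26 = (113*(-91))*(11156/13231) + 26 = -10283*11156/13231 + 26 = -114717148/13231 + 26 = -114373142/13231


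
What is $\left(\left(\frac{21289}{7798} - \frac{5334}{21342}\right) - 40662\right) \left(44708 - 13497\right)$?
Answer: $- \frac{35199543052742191}{27737486} \approx -1.269 \cdot 10^{9}$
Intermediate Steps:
$\left(\left(\frac{21289}{7798} - \frac{5334}{21342}\right) - 40662\right) \left(44708 - 13497\right) = \left(\left(21289 \cdot \frac{1}{7798} - \frac{889}{3557}\right) - 40662\right) 31211 = \left(\left(\frac{21289}{7798} - \frac{889}{3557}\right) - 40662\right) 31211 = \left(\frac{68792551}{27737486} - 40662\right) 31211 = \left(- \frac{1127792863181}{27737486}\right) 31211 = - \frac{35199543052742191}{27737486}$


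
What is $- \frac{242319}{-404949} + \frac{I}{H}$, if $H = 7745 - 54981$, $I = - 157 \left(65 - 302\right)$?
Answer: $- \frac{1207189019}{6376056988} \approx -0.18933$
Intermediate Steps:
$I = 37209$ ($I = \left(-157\right) \left(-237\right) = 37209$)
$H = -47236$ ($H = 7745 - 54981 = -47236$)
$- \frac{242319}{-404949} + \frac{I}{H} = - \frac{242319}{-404949} + \frac{37209}{-47236} = \left(-242319\right) \left(- \frac{1}{404949}\right) + 37209 \left(- \frac{1}{47236}\right) = \frac{80773}{134983} - \frac{37209}{47236} = - \frac{1207189019}{6376056988}$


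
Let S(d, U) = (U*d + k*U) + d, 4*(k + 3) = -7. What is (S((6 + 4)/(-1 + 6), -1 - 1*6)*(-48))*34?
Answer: -34680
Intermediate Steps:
k = -19/4 (k = -3 + (1/4)*(-7) = -3 - 7/4 = -19/4 ≈ -4.7500)
S(d, U) = d - 19*U/4 + U*d (S(d, U) = (U*d - 19*U/4) + d = (-19*U/4 + U*d) + d = d - 19*U/4 + U*d)
(S((6 + 4)/(-1 + 6), -1 - 1*6)*(-48))*34 = (((6 + 4)/(-1 + 6) - 19*(-1 - 1*6)/4 + (-1 - 1*6)*((6 + 4)/(-1 + 6)))*(-48))*34 = ((10/5 - 19*(-1 - 6)/4 + (-1 - 6)*(10/5))*(-48))*34 = ((10*(1/5) - 19/4*(-7) - 70/5)*(-48))*34 = ((2 + 133/4 - 7*2)*(-48))*34 = ((2 + 133/4 - 14)*(-48))*34 = ((85/4)*(-48))*34 = -1020*34 = -34680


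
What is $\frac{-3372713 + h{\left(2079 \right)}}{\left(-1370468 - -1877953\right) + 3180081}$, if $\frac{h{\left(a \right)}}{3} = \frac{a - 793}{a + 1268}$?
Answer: $- \frac{11288466553}{12342283402} \approx -0.91462$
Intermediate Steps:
$h{\left(a \right)} = \frac{3 \left(-793 + a\right)}{1268 + a}$ ($h{\left(a \right)} = 3 \frac{a - 793}{a + 1268} = 3 \frac{-793 + a}{1268 + a} = \frac{3 \left(-793 + a\right)}{1268 + a}$)
$\frac{-3372713 + h{\left(2079 \right)}}{\left(-1370468 - -1877953\right) + 3180081} = \frac{-3372713 + \frac{3 \left(-793 + 2079\right)}{1268 + 2079}}{\left(-1370468 - -1877953\right) + 3180081} = \frac{-3372713 + 3 \cdot \frac{1}{3347} \cdot 1286}{\left(-1370468 + 1877953\right) + 3180081} = \frac{-3372713 + 3 \cdot \frac{1}{3347} \cdot 1286}{507485 + 3180081} = \frac{-3372713 + \frac{3858}{3347}}{3687566} = \left(- \frac{11288466553}{3347}\right) \frac{1}{3687566} = - \frac{11288466553}{12342283402}$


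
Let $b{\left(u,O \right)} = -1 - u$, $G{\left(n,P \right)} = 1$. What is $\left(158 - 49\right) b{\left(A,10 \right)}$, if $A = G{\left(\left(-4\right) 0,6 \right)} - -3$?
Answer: $-545$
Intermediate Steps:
$A = 4$ ($A = 1 - -3 = 1 + \left(-2 + 5\right) = 1 + 3 = 4$)
$\left(158 - 49\right) b{\left(A,10 \right)} = \left(158 - 49\right) \left(-1 - 4\right) = 109 \left(-1 - 4\right) = 109 \left(-5\right) = -545$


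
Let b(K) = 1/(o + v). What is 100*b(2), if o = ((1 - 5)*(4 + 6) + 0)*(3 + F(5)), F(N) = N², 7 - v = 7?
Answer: -5/56 ≈ -0.089286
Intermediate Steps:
v = 0 (v = 7 - 1*7 = 7 - 7 = 0)
o = -1120 (o = ((1 - 5)*(4 + 6) + 0)*(3 + 5²) = (-4*10 + 0)*(3 + 25) = (-40 + 0)*28 = -40*28 = -1120)
b(K) = -1/1120 (b(K) = 1/(-1120 + 0) = 1/(-1120) = -1/1120)
100*b(2) = 100*(-1/1120) = -5/56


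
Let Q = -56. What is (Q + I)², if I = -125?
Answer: 32761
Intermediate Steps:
(Q + I)² = (-56 - 125)² = (-181)² = 32761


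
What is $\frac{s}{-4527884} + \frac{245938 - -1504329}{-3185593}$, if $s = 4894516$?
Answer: $- \frac{5879235463254}{3605998893803} \approx -1.6304$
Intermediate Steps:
$\frac{s}{-4527884} + \frac{245938 - -1504329}{-3185593} = \frac{4894516}{-4527884} + \frac{245938 - -1504329}{-3185593} = 4894516 \left(- \frac{1}{4527884}\right) + \left(245938 + 1504329\right) \left(- \frac{1}{3185593}\right) = - \frac{1223629}{1131971} + 1750267 \left(- \frac{1}{3185593}\right) = - \frac{1223629}{1131971} - \frac{1750267}{3185593} = - \frac{5879235463254}{3605998893803}$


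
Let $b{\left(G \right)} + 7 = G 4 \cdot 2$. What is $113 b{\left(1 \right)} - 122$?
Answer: $-9$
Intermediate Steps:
$b{\left(G \right)} = -7 + 8 G$ ($b{\left(G \right)} = -7 + G 4 \cdot 2 = -7 + 4 G 2 = -7 + 8 G$)
$113 b{\left(1 \right)} - 122 = 113 \left(-7 + 8 \cdot 1\right) - 122 = 113 \left(-7 + 8\right) - 122 = 113 \cdot 1 - 122 = 113 - 122 = -9$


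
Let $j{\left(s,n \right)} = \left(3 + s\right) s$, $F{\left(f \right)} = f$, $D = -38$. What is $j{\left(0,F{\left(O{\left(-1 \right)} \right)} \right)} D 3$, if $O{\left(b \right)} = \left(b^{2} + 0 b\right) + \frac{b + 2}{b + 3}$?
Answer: $0$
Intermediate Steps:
$O{\left(b \right)} = b^{2} + \frac{2 + b}{3 + b}$ ($O{\left(b \right)} = \left(b^{2} + 0\right) + \frac{2 + b}{3 + b} = b^{2} + \frac{2 + b}{3 + b}$)
$j{\left(s,n \right)} = s \left(3 + s\right)$
$j{\left(0,F{\left(O{\left(-1 \right)} \right)} \right)} D 3 = 0 \left(3 + 0\right) \left(-38\right) 3 = 0 \cdot 3 \left(-38\right) 3 = 0 \left(-38\right) 3 = 0 \cdot 3 = 0$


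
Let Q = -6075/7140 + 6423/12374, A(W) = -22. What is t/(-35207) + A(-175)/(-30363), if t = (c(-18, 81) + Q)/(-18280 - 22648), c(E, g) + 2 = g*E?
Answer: 93229084721630441/128849070925089250176 ≈ 0.00072355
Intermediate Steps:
c(E, g) = -2 + E*g (c(E, g) = -2 + g*E = -2 + E*g)
Q = -977061/2945012 (Q = -6075*1/7140 + 6423*(1/12374) = -405/476 + 6423/12374 = -977061/2945012 ≈ -0.33177)
t = 4300694581/120533451136 (t = ((-2 - 18*81) - 977061/2945012)/(-18280 - 22648) = ((-2 - 1458) - 977061/2945012)/(-40928) = (-1460 - 977061/2945012)*(-1/40928) = -4300694581/2945012*(-1/40928) = 4300694581/120533451136 ≈ 0.035681)
t/(-35207) + A(-175)/(-30363) = (4300694581/120533451136)/(-35207) - 22/(-30363) = (4300694581/120533451136)*(-1/35207) - 22*(-1/30363) = -4300694581/4243621214145152 + 22/30363 = 93229084721630441/128849070925089250176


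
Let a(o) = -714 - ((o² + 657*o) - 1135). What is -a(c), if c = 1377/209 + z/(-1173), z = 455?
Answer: 221851741215421/60101954649 ≈ 3691.3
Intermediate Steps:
c = 1520126/245157 (c = 1377/209 + 455/(-1173) = 1377*(1/209) + 455*(-1/1173) = 1377/209 - 455/1173 = 1520126/245157 ≈ 6.2006)
a(o) = 421 - o² - 657*o (a(o) = -714 - (-1135 + o² + 657*o) = -714 + (1135 - o² - 657*o) = 421 - o² - 657*o)
-a(c) = -(421 - (1520126/245157)² - 657*1520126/245157) = -(421 - 1*2310783055876/60101954649 - 332907594/81719) = -(421 - 2310783055876/60101954649 - 332907594/81719) = -1*(-221851741215421/60101954649) = 221851741215421/60101954649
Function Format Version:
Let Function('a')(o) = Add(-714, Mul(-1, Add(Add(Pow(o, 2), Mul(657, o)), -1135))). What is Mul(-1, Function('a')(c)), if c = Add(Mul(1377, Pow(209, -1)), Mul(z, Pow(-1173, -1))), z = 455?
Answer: Rational(221851741215421, 60101954649) ≈ 3691.3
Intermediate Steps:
c = Rational(1520126, 245157) (c = Add(Mul(1377, Pow(209, -1)), Mul(455, Pow(-1173, -1))) = Add(Mul(1377, Rational(1, 209)), Mul(455, Rational(-1, 1173))) = Add(Rational(1377, 209), Rational(-455, 1173)) = Rational(1520126, 245157) ≈ 6.2006)
Function('a')(o) = Add(421, Mul(-1, Pow(o, 2)), Mul(-657, o)) (Function('a')(o) = Add(-714, Mul(-1, Add(-1135, Pow(o, 2), Mul(657, o)))) = Add(-714, Add(1135, Mul(-1, Pow(o, 2)), Mul(-657, o))) = Add(421, Mul(-1, Pow(o, 2)), Mul(-657, o)))
Mul(-1, Function('a')(c)) = Mul(-1, Add(421, Mul(-1, Pow(Rational(1520126, 245157), 2)), Mul(-657, Rational(1520126, 245157)))) = Mul(-1, Add(421, Mul(-1, Rational(2310783055876, 60101954649)), Rational(-332907594, 81719))) = Mul(-1, Add(421, Rational(-2310783055876, 60101954649), Rational(-332907594, 81719))) = Mul(-1, Rational(-221851741215421, 60101954649)) = Rational(221851741215421, 60101954649)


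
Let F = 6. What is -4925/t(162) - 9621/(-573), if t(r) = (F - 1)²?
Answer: -34420/191 ≈ -180.21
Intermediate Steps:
t(r) = 25 (t(r) = (6 - 1)² = 5² = 25)
-4925/t(162) - 9621/(-573) = -4925/25 - 9621/(-573) = -4925*1/25 - 9621*(-1/573) = -197 + 3207/191 = -34420/191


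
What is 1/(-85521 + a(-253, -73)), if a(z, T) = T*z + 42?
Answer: -1/67010 ≈ -1.4923e-5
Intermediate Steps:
a(z, T) = 42 + T*z
1/(-85521 + a(-253, -73)) = 1/(-85521 + (42 - 73*(-253))) = 1/(-85521 + (42 + 18469)) = 1/(-85521 + 18511) = 1/(-67010) = -1/67010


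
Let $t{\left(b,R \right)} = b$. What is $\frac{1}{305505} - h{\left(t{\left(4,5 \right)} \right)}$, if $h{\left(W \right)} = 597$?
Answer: $- \frac{182386484}{305505} \approx -597.0$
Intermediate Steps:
$\frac{1}{305505} - h{\left(t{\left(4,5 \right)} \right)} = \frac{1}{305505} - 597 = - \frac{182386484}{305505}$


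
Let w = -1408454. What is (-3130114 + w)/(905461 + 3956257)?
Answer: -2269284/2430859 ≈ -0.93353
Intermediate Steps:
(-3130114 + w)/(905461 + 3956257) = (-3130114 - 1408454)/(905461 + 3956257) = -4538568/4861718 = -4538568*1/4861718 = -2269284/2430859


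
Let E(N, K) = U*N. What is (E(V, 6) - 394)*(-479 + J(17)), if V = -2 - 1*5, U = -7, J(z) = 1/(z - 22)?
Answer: 165324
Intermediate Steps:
J(z) = 1/(-22 + z)
V = -7 (V = -2 - 5 = -7)
E(N, K) = -7*N
(E(V, 6) - 394)*(-479 + J(17)) = (-7*(-7) - 394)*(-479 + 1/(-22 + 17)) = (49 - 394)*(-479 + 1/(-5)) = -345*(-479 - ⅕) = -345*(-2396/5) = 165324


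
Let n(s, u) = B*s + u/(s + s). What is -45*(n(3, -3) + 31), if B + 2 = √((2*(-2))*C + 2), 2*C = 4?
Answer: -2205/2 - 135*I*√6 ≈ -1102.5 - 330.68*I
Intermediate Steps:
C = 2 (C = (½)*4 = 2)
B = -2 + I*√6 (B = -2 + √((2*(-2))*2 + 2) = -2 + √(-4*2 + 2) = -2 + √(-8 + 2) = -2 + √(-6) = -2 + I*√6 ≈ -2.0 + 2.4495*I)
n(s, u) = s*(-2 + I*√6) + u/(2*s) (n(s, u) = (-2 + I*√6)*s + u/(s + s) = s*(-2 + I*√6) + u/((2*s)) = s*(-2 + I*√6) + (1/(2*s))*u = s*(-2 + I*√6) + u/(2*s))
-45*(n(3, -3) + 31) = -45*((-2*3 + (½)*(-3)/3 + I*3*√6) + 31) = -45*((-6 + (½)*(-3)*(⅓) + 3*I*√6) + 31) = -45*((-6 - ½ + 3*I*√6) + 31) = -45*((-13/2 + 3*I*√6) + 31) = -45*(49/2 + 3*I*√6) = -2205/2 - 135*I*√6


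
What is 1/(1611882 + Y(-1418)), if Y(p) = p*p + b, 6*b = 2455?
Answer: 6/21738091 ≈ 2.7601e-7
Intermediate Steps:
b = 2455/6 (b = (1/6)*2455 = 2455/6 ≈ 409.17)
Y(p) = 2455/6 + p**2 (Y(p) = p*p + 2455/6 = p**2 + 2455/6 = 2455/6 + p**2)
1/(1611882 + Y(-1418)) = 1/(1611882 + (2455/6 + (-1418)**2)) = 1/(1611882 + (2455/6 + 2010724)) = 1/(1611882 + 12066799/6) = 1/(21738091/6) = 6/21738091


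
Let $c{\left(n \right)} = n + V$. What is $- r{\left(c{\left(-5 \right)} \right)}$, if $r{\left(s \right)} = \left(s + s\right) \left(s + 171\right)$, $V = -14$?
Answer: $5776$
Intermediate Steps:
$c{\left(n \right)} = -14 + n$ ($c{\left(n \right)} = n - 14 = -14 + n$)
$r{\left(s \right)} = 2 s \left(171 + s\right)$
$- r{\left(c{\left(-5 \right)} \right)} = - 2 \left(-14 - 5\right) \left(171 - 19\right) = - 2 \left(-19\right) \left(171 - 19\right) = - 2 \left(-19\right) 152 = \left(-1\right) \left(-5776\right) = 5776$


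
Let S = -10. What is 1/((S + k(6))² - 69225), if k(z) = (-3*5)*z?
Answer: -1/59225 ≈ -1.6885e-5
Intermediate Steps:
k(z) = -15*z
1/((S + k(6))² - 69225) = 1/((-10 - 15*6)² - 69225) = 1/((-10 - 90)² - 69225) = 1/((-100)² - 69225) = 1/(10000 - 69225) = 1/(-59225) = -1/59225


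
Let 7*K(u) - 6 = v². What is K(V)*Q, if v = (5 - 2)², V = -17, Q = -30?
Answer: -2610/7 ≈ -372.86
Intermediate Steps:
v = 9 (v = 3² = 9)
K(u) = 87/7 (K(u) = 6/7 + (⅐)*9² = 6/7 + (⅐)*81 = 6/7 + 81/7 = 87/7)
K(V)*Q = (87/7)*(-30) = -2610/7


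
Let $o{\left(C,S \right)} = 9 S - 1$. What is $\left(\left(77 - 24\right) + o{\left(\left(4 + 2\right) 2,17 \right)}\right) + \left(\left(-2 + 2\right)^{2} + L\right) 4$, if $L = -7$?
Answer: $177$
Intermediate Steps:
$o{\left(C,S \right)} = -1 + 9 S$
$\left(\left(77 - 24\right) + o{\left(\left(4 + 2\right) 2,17 \right)}\right) + \left(\left(-2 + 2\right)^{2} + L\right) 4 = \left(\left(77 - 24\right) + \left(-1 + 9 \cdot 17\right)\right) + \left(\left(-2 + 2\right)^{2} - 7\right) 4 = \left(53 + \left(-1 + 153\right)\right) + \left(0^{2} - 7\right) 4 = \left(53 + 152\right) + \left(0 - 7\right) 4 = 205 - 28 = 177$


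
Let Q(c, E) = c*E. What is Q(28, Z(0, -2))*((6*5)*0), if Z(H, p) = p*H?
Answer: 0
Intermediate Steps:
Z(H, p) = H*p
Q(c, E) = E*c
Q(28, Z(0, -2))*((6*5)*0) = ((0*(-2))*28)*((6*5)*0) = (0*28)*(30*0) = 0*0 = 0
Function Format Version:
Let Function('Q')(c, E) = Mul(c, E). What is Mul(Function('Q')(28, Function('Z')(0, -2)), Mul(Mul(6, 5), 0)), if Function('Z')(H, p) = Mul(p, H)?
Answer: 0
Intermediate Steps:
Function('Z')(H, p) = Mul(H, p)
Function('Q')(c, E) = Mul(E, c)
Mul(Function('Q')(28, Function('Z')(0, -2)), Mul(Mul(6, 5), 0)) = Mul(Mul(Mul(0, -2), 28), Mul(Mul(6, 5), 0)) = Mul(Mul(0, 28), Mul(30, 0)) = Mul(0, 0) = 0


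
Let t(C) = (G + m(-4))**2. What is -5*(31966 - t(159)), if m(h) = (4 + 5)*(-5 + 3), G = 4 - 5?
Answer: -158025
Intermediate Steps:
G = -1
m(h) = -18 (m(h) = 9*(-2) = -18)
t(C) = 361 (t(C) = (-1 - 18)**2 = (-19)**2 = 361)
-5*(31966 - t(159)) = -5*(31966 - 1*361) = -5*(31966 - 361) = -5*31605 = -158025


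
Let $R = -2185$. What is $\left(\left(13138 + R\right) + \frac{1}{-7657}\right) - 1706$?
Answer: $\frac{70804278}{7657} \approx 9247.0$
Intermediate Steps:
$\left(\left(13138 + R\right) + \frac{1}{-7657}\right) - 1706 = \left(\left(13138 - 2185\right) + \frac{1}{-7657}\right) - 1706 = \left(10953 - \frac{1}{7657}\right) - 1706 = \frac{83867120}{7657} - 1706 = \frac{70804278}{7657}$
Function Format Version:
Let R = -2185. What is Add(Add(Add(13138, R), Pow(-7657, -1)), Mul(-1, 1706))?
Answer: Rational(70804278, 7657) ≈ 9247.0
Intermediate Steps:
Add(Add(Add(13138, R), Pow(-7657, -1)), Mul(-1, 1706)) = Add(Add(Add(13138, -2185), Pow(-7657, -1)), Mul(-1, 1706)) = Add(Add(10953, Rational(-1, 7657)), -1706) = Add(Rational(83867120, 7657), -1706) = Rational(70804278, 7657)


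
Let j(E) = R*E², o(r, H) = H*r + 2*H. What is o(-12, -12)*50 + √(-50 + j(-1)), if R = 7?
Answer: 6000 + I*√43 ≈ 6000.0 + 6.5574*I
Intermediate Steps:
o(r, H) = 2*H + H*r
j(E) = 7*E²
o(-12, -12)*50 + √(-50 + j(-1)) = -12*(2 - 12)*50 + √(-50 + 7*(-1)²) = -12*(-10)*50 + √(-50 + 7*1) = 120*50 + √(-50 + 7) = 6000 + √(-43) = 6000 + I*√43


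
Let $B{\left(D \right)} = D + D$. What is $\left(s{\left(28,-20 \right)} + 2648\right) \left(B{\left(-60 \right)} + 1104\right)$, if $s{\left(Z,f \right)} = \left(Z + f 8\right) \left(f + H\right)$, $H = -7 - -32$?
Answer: $1956192$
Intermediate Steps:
$B{\left(D \right)} = 2 D$
$H = 25$ ($H = -7 + 32 = 25$)
$s{\left(Z,f \right)} = \left(25 + f\right) \left(Z + 8 f\right)$ ($s{\left(Z,f \right)} = \left(Z + f 8\right) \left(f + 25\right) = \left(Z + 8 f\right) \left(25 + f\right) = \left(25 + f\right) \left(Z + 8 f\right)$)
$\left(s{\left(28,-20 \right)} + 2648\right) \left(B{\left(-60 \right)} + 1104\right) = \left(\left(8 \left(-20\right)^{2} + 25 \cdot 28 + 200 \left(-20\right) + 28 \left(-20\right)\right) + 2648\right) \left(2 \left(-60\right) + 1104\right) = \left(\left(8 \cdot 400 + 700 - 4000 - 560\right) + 2648\right) \left(-120 + 1104\right) = \left(\left(3200 + 700 - 4000 - 560\right) + 2648\right) 984 = \left(-660 + 2648\right) 984 = 1988 \cdot 984 = 1956192$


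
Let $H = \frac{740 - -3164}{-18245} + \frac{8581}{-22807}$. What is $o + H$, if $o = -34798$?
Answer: $- \frac{14480170653443}{416113715} \approx -34799.0$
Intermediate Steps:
$H = - \frac{245598873}{416113715}$ ($H = \left(740 + 3164\right) \left(- \frac{1}{18245}\right) + 8581 \left(- \frac{1}{22807}\right) = 3904 \left(- \frac{1}{18245}\right) - \frac{8581}{22807} = - \frac{3904}{18245} - \frac{8581}{22807} = - \frac{245598873}{416113715} \approx -0.59022$)
$o + H = -34798 - \frac{245598873}{416113715} = - \frac{14480170653443}{416113715}$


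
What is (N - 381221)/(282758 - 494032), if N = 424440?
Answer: -43219/211274 ≈ -0.20456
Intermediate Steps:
(N - 381221)/(282758 - 494032) = (424440 - 381221)/(282758 - 494032) = 43219/(-211274) = 43219*(-1/211274) = -43219/211274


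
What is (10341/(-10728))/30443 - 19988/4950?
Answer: -362665675439/89812938600 ≈ -4.0380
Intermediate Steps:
(10341/(-10728))/30443 - 19988/4950 = (10341*(-1/10728))*(1/30443) - 19988*1/4950 = -1149/1192*1/30443 - 9994/2475 = -1149/36288056 - 9994/2475 = -362665675439/89812938600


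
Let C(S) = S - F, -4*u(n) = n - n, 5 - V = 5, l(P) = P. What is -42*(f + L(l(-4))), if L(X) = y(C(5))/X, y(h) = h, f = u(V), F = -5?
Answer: 105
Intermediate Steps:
V = 0 (V = 5 - 1*5 = 5 - 5 = 0)
u(n) = 0 (u(n) = -(n - n)/4 = -¼*0 = 0)
C(S) = 5 + S (C(S) = S - 1*(-5) = S + 5 = 5 + S)
f = 0
L(X) = 10/X (L(X) = (5 + 5)/X = 10/X)
-42*(f + L(l(-4))) = -42*(0 + 10/(-4)) = -42*(0 + 10*(-¼)) = -42*(0 - 5/2) = -42*(-5/2) = 105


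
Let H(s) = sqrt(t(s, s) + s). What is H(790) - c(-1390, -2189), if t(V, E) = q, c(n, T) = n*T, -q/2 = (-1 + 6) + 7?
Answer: -3042710 + sqrt(766) ≈ -3.0427e+6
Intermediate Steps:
q = -24 (q = -2*((-1 + 6) + 7) = -2*(5 + 7) = -2*12 = -24)
c(n, T) = T*n
t(V, E) = -24
H(s) = sqrt(-24 + s)
H(790) - c(-1390, -2189) = sqrt(-24 + 790) - (-2189)*(-1390) = sqrt(766) - 1*3042710 = sqrt(766) - 3042710 = -3042710 + sqrt(766)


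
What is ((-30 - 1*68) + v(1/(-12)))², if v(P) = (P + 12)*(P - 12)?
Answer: 1214313409/20736 ≈ 58561.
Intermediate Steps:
v(P) = (-12 + P)*(12 + P) (v(P) = (12 + P)*(-12 + P) = (-12 + P)*(12 + P))
((-30 - 1*68) + v(1/(-12)))² = ((-30 - 1*68) + (-144 + (1/(-12))²))² = ((-30 - 68) + (-144 + (-1/12)²))² = (-98 + (-144 + 1/144))² = (-98 - 20735/144)² = (-34847/144)² = 1214313409/20736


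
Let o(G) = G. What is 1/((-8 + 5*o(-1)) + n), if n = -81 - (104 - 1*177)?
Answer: -1/21 ≈ -0.047619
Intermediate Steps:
n = -8 (n = -81 - (104 - 177) = -81 - 1*(-73) = -81 + 73 = -8)
1/((-8 + 5*o(-1)) + n) = 1/((-8 + 5*(-1)) - 8) = 1/((-8 - 5) - 8) = 1/(-13 - 8) = 1/(-21) = -1/21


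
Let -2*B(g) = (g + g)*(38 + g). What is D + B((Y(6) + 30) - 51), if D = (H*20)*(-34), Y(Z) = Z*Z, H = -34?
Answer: 22325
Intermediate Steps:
Y(Z) = Z²
B(g) = -g*(38 + g) (B(g) = -(g + g)*(38 + g)/2 = -2*g*(38 + g)/2 = -g*(38 + g))
D = 23120 (D = -34*20*(-34) = -680*(-34) = 23120)
D + B((Y(6) + 30) - 51) = 23120 - ((6² + 30) - 51)*(38 + ((6² + 30) - 51)) = 23120 - ((36 + 30) - 51)*(38 + ((36 + 30) - 51)) = 23120 - (66 - 51)*(38 + (66 - 51)) = 23120 - 1*15*(38 + 15) = 23120 - 1*15*53 = 23120 - 795 = 22325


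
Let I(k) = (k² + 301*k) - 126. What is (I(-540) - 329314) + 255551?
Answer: 55171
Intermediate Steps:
I(k) = -126 + k² + 301*k
(I(-540) - 329314) + 255551 = ((-126 + (-540)² + 301*(-540)) - 329314) + 255551 = ((-126 + 291600 - 162540) - 329314) + 255551 = (128934 - 329314) + 255551 = -200380 + 255551 = 55171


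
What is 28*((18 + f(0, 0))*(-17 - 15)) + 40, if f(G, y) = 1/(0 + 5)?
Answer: -81336/5 ≈ -16267.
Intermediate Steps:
f(G, y) = ⅕ (f(G, y) = 1/5 = ⅕)
28*((18 + f(0, 0))*(-17 - 15)) + 40 = 28*((18 + ⅕)*(-17 - 15)) + 40 = 28*((91/5)*(-32)) + 40 = 28*(-2912/5) + 40 = -81536/5 + 40 = -81336/5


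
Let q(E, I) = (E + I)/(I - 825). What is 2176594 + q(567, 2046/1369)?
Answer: 817948529619/375793 ≈ 2.1766e+6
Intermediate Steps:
q(E, I) = (E + I)/(-825 + I)
2176594 + q(567, 2046/1369) = 2176594 + (567 + 2046/1369)/(-825 + 2046/1369) = 2176594 + (778269/1369)/(-1127379/1369) = 2176594 - 1369/1127379*778269/1369 = 2176594 - 259423/375793 = 817948529619/375793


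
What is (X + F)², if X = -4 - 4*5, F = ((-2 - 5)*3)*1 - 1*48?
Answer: 8649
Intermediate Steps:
F = -69 (F = -7*3*1 - 48 = -21*1 - 48 = -21 - 48 = -69)
X = -24 (X = -4 - 20 = -24)
(X + F)² = (-24 - 69)² = (-93)² = 8649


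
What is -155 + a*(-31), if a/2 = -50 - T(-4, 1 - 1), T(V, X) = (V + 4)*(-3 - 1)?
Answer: 2945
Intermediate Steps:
T(V, X) = -16 - 4*V (T(V, X) = (4 + V)*(-4) = -16 - 4*V)
a = -100 (a = 2*(-50 - (-16 - 4*(-4))) = 2*(-50 - (-16 + 16)) = 2*(-50 - 1*0) = 2*(-50 + 0) = 2*(-50) = -100)
-155 + a*(-31) = -155 - 100*(-31) = -155 + 3100 = 2945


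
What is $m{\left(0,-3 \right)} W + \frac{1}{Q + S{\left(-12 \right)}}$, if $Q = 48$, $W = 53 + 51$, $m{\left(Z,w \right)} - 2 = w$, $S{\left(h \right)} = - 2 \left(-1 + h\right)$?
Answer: $- \frac{7695}{74} \approx -103.99$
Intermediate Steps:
$S{\left(h \right)} = 2 - 2 h$
$m{\left(Z,w \right)} = 2 + w$
$W = 104$
$m{\left(0,-3 \right)} W + \frac{1}{Q + S{\left(-12 \right)}} = \left(2 - 3\right) 104 + \frac{1}{48 + \left(2 - -24\right)} = \left(-1\right) 104 + \frac{1}{48 + \left(2 + 24\right)} = -104 + \frac{1}{48 + 26} = -104 + \frac{1}{74} = - \frac{7695}{74}$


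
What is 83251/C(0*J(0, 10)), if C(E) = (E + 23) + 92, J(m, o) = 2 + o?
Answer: 83251/115 ≈ 723.92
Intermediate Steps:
C(E) = 115 + E (C(E) = (23 + E) + 92 = 115 + E)
83251/C(0*J(0, 10)) = 83251/(115 + 0*(2 + 10)) = 83251/(115 + 0*12) = 83251/(115 + 0) = 83251/115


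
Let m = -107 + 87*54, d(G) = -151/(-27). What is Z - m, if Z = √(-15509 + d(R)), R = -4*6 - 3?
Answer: -4591 + 4*I*√78486/9 ≈ -4591.0 + 124.51*I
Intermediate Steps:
R = -27 (R = -24 - 3 = -27)
d(G) = 151/27 (d(G) = -151*(-1/27) = 151/27)
m = 4591 (m = -107 + 4698 = 4591)
Z = 4*I*√78486/9 (Z = √(-15509 + 151/27) = √(-418592/27) = 4*I*√78486/9 ≈ 124.51*I)
Z - m = 4*I*√78486/9 - 1*4591 = 4*I*√78486/9 - 4591 = -4591 + 4*I*√78486/9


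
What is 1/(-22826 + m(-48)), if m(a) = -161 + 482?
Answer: -1/22505 ≈ -4.4435e-5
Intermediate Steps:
m(a) = 321
1/(-22826 + m(-48)) = 1/(-22826 + 321) = 1/(-22505) = -1/22505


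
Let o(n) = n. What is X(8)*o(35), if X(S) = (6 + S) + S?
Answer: 770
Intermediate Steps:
X(S) = 6 + 2*S
X(8)*o(35) = (6 + 2*8)*35 = (6 + 16)*35 = 22*35 = 770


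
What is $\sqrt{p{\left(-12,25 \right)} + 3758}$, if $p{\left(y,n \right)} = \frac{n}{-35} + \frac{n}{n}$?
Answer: $\frac{2 \sqrt{46039}}{7} \approx 61.305$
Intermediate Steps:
$p{\left(y,n \right)} = 1 - \frac{n}{35}$ ($p{\left(y,n \right)} = n \left(- \frac{1}{35}\right) + 1 = - \frac{n}{35} + 1 = 1 - \frac{n}{35}$)
$\sqrt{p{\left(-12,25 \right)} + 3758} = \sqrt{\left(1 - \frac{5}{7}\right) + 3758} = \sqrt{\frac{2}{7} + 3758} = \sqrt{\frac{26308}{7}} = \frac{2 \sqrt{46039}}{7}$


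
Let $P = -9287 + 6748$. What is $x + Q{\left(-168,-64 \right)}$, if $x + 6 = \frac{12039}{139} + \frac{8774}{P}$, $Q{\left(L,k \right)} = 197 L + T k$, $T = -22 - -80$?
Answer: $- \frac{12963086259}{352921} \approx -36731.0$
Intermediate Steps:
$T = 58$ ($T = -22 + 80 = 58$)
$P = -2539$
$Q{\left(L,k \right)} = 58 k + 197 L$ ($Q{\left(L,k \right)} = 197 L + 58 k = 58 k + 197 L$)
$x = \frac{27229909}{352921}$ ($x = -6 + \left(\frac{12039}{139} + \frac{8774}{-2539}\right) = -6 + \left(12039 \cdot \frac{1}{139} + 8774 \left(- \frac{1}{2539}\right)\right) = -6 + \left(\frac{12039}{139} - \frac{8774}{2539}\right) = -6 + \frac{29347435}{352921} = \frac{27229909}{352921} \approx 77.156$)
$x + Q{\left(-168,-64 \right)} = \frac{27229909}{352921} + \left(58 \left(-64\right) + 197 \left(-168\right)\right) = \frac{27229909}{352921} - 36808 = - \frac{12963086259}{352921}$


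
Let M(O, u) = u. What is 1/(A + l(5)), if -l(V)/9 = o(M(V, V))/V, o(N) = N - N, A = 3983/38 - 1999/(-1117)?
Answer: 42446/4524973 ≈ 0.0093804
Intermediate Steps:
A = 4524973/42446 (A = 3983*(1/38) - 1999*(-1/1117) = 3983/38 + 1999/1117 = 4524973/42446 ≈ 106.61)
o(N) = 0
l(V) = 0 (l(V) = -0/V = -9*0 = 0)
1/(A + l(5)) = 1/(4524973/42446 + 0) = 1/(4524973/42446) = 42446/4524973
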